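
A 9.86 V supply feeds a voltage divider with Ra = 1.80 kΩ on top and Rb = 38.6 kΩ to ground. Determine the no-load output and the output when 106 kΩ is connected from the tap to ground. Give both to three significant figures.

Unloaded: 9.42 V; loaded: 9.27 V

Open-circuit: V = 9.86 × 38.6/(1.80 + 38.6) = 9.42 V.
With the load, Rb becomes Rb‖R_L = 28.30 kΩ, so V = 9.86 × 28.30/30.10 = 9.27 V.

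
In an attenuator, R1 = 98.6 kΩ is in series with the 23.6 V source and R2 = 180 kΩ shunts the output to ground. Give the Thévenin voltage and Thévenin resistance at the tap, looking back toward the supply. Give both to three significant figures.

V_th = 15.2 V, R_th = 63.7 kΩ

V_th is the open-circuit tap voltage: 23.6 × 180/(98.6 + 180) = 15.2 V.
With the supply zeroed, R1 and R2 appear in parallel from the tap: R_th = R1‖R2 = (98.6 × 180)/278.6 = 63.7 kΩ.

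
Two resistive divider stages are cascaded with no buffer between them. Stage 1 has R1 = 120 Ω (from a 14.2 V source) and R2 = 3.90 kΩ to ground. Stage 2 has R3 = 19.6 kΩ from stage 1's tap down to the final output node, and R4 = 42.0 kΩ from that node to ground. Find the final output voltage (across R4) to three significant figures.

V_out ≈ 9.38 V

Stage 2 presents R3+R4 = 61600 Ω as a load on stage 1's tap.
Stage 1's lower leg becomes R2‖(R3+R4) = 3668 Ω, so V_mid = 14.2 × 3668/3788 = 13.75 V.
Stage 2 is itself unloaded: V_out = V_mid × R4/(R3+R4) = 13.75 × 42000/61600 = 9.38 V.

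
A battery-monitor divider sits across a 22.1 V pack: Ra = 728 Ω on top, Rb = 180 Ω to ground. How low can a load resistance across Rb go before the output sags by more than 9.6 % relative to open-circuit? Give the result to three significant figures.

R_L(min) ≈ 1.36 kΩ

Output resistance R_th = Ra‖Rb = (728 × 180)/908.0 = 144.3 Ω.
The fractional drop is R_th/(R_th + R_L); requiring this ≤ 0.0960 gives R_L ≥ R_th(1/0.0960 − 1) = 144.3 × 9.417 = 1.36 kΩ.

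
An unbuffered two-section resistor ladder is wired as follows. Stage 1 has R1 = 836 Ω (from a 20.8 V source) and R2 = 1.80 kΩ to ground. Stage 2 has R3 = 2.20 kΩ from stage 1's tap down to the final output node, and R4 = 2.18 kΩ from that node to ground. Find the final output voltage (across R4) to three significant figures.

Stage 2 presents R3+R4 = 4380 Ω as a load on stage 1's tap.
Stage 1's lower leg becomes R2‖(R3+R4) = 1276 Ω, so V_mid = 20.8 × 1276/2112 = 12.57 V.
Stage 2 is itself unloaded: V_out = V_mid × R4/(R3+R4) = 12.57 × 2180/4380 = 6.25 V.

V_out ≈ 6.25 V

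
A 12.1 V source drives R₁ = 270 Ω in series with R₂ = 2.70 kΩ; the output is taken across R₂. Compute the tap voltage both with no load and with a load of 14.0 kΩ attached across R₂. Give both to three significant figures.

Open-circuit: V = 12.1 × 2700/(270 + 2700) = 11.0 V.
With the load, R₂ becomes R₂‖R_L = 2263 Ω, so V = 12.1 × 2263/2533 = 10.8 V.

Unloaded: 11.0 V; loaded: 10.8 V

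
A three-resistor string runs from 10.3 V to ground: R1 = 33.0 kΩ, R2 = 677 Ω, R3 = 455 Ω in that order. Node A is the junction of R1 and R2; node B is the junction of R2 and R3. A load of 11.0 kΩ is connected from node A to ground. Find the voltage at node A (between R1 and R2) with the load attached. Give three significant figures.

V ≈ 0.311 V

Below node A the series string R2+R3 = 1132 Ω sits in parallel with the 11000 Ω load: 1026 Ω.
V_A = 10.3 × 1026/(33000 + 1026) = 0.311 V.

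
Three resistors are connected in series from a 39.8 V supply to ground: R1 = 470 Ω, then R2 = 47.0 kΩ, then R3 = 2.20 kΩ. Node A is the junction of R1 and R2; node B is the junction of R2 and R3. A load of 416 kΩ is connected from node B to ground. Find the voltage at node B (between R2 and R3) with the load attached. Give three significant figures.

At node B, R3 is in parallel with the load: R3‖R_L = 2188 Ω.
Below node A the resistance is R2 + (R3‖R_L) = 49190 Ω, so V_A = 39.8 × 49190/49660 = 39.42 V.
Then V_B = V_A × (R3‖R_L)/(R2 + R3‖R_L) = 39.42 × 2188/49190 = 1.75 V.

V ≈ 1.75 V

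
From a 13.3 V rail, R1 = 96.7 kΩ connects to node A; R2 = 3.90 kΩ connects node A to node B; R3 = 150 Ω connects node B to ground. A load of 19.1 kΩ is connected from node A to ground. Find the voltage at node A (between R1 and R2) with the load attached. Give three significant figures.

V ≈ 0.444 V

Below node A the series string R2+R3 = 4050 Ω sits in parallel with the 19100 Ω load: 3341 Ω.
V_A = 13.3 × 3341/(96700 + 3341) = 0.444 V.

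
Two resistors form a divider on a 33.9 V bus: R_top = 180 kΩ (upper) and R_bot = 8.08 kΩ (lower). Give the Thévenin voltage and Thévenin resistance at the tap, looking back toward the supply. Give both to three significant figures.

V_th = 1.46 V, R_th = 7.73 kΩ

V_th is the open-circuit tap voltage: 33.9 × 8.08/(180 + 8.08) = 1.46 V.
With the supply zeroed, R_top and R_bot appear in parallel from the tap: R_th = R_top‖R_bot = (180 × 8.08)/188.1 = 7.73 kΩ.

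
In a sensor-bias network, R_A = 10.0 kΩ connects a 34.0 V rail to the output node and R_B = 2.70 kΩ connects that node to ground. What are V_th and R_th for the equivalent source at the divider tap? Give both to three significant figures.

V_th = 7.23 V, R_th = 2.13 kΩ

V_th is the open-circuit tap voltage: 34.0 × 2.70/(10.0 + 2.70) = 7.23 V.
With the supply zeroed, R_A and R_B appear in parallel from the tap: R_th = R_A‖R_B = (10.0 × 2.70)/12.70 = 2.13 kΩ.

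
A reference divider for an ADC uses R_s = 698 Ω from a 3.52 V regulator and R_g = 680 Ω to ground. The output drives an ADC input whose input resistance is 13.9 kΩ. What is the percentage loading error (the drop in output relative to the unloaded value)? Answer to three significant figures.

2.42 %

The divider's output (Thévenin) resistance is R_s‖R_g = 344.4 Ω.
Fractional drop under load = R_th/(R_th + R_L) = 344.4 / (344.4 + 13900) = 0.02418.
So the output falls by 2.42 %.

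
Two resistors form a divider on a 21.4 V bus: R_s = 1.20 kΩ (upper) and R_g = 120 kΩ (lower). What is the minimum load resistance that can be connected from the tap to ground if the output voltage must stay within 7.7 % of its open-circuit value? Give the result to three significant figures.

Output resistance R_th = R_s‖R_g = (1.20 × 120)/121.2 = 1.188 kΩ.
The fractional drop is R_th/(R_th + R_L); requiring this ≤ 0.0770 gives R_L ≥ R_th(1/0.0770 − 1) = 1.188 × 11.99 = 14.2 kΩ.

R_L(min) ≈ 14.2 kΩ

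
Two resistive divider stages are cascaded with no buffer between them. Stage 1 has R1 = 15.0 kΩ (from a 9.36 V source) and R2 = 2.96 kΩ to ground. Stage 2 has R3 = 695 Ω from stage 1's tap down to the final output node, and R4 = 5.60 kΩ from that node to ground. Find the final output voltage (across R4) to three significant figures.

Stage 2 presents R3+R4 = 6295 Ω as a load on stage 1's tap.
Stage 1's lower leg becomes R2‖(R3+R4) = 2013 Ω, so V_mid = 9.36 × 2013/17010 = 1.108 V.
Stage 2 is itself unloaded: V_out = V_mid × R4/(R3+R4) = 1.108 × 5600/6295 = 0.985 V.

V_out ≈ 0.985 V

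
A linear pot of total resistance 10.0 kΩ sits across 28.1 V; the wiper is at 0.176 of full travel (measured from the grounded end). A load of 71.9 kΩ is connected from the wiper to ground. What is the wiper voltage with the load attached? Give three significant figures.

The wiper splits the pot into (1−α)R = 8.240 kΩ above and αR = 1.760 kΩ below.
Lower section ‖ load = 1.718 kΩ.
V_wiper = 28.1 × 1.718/(8.240 + 1.718) = 4.85 V.

V ≈ 4.85 V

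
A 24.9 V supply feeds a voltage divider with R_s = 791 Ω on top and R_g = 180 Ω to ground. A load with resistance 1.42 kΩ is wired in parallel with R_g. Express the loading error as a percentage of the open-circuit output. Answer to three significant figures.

9.36 %

The divider's output (Thévenin) resistance is R_s‖R_g = 146.6 Ω.
Fractional drop under load = R_th/(R_th + R_L) = 146.6 / (146.6 + 1420) = 0.09360.
So the output falls by 9.36 %.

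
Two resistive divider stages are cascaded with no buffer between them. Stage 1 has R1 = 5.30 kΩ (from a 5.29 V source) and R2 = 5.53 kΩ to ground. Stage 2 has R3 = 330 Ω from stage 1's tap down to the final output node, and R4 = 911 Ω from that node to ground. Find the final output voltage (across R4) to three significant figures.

Stage 2 presents R3+R4 = 1241 Ω as a load on stage 1's tap.
Stage 1's lower leg becomes R2‖(R3+R4) = 1014 Ω, so V_mid = 5.29 × 1014/6314 = 0.8492 V.
Stage 2 is itself unloaded: V_out = V_mid × R4/(R3+R4) = 0.8492 × 911/1241 = 0.623 V.

V_out ≈ 0.623 V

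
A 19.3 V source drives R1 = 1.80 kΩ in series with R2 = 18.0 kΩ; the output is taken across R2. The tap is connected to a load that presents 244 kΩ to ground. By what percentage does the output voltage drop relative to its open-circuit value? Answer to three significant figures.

0.666 %

The divider's output (Thévenin) resistance is R1‖R2 = 1.636 kΩ.
Fractional drop under load = R_th/(R_th + R_L) = 1.636 / (1.636 + 244) = 0.006662.
So the output falls by 0.666 %.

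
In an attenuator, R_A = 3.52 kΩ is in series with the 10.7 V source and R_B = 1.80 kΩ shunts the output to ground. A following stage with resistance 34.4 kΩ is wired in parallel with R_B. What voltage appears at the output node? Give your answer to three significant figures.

The load sits in parallel with R_B: R_B‖R_L = (1.80 × 34.4) / (1.80 + 34.4) = 1.710 kΩ.
V_out = 10.7 × 1.710 / (3.52 + 1.710) = 10.7 × 1.710/5.230 = 3.50 V.

V_out ≈ 3.50 V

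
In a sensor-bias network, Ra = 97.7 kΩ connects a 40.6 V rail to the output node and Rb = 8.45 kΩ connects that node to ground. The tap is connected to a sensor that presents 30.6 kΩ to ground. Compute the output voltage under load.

V_out ≈ 2.58 V

The load sits in parallel with Rb: Rb‖R_L = (8.45 × 30.6) / (8.45 + 30.6) = 6.622 kΩ.
V_out = 40.6 × 6.622 / (97.7 + 6.622) = 40.6 × 6.622/104.3 = 2.58 V.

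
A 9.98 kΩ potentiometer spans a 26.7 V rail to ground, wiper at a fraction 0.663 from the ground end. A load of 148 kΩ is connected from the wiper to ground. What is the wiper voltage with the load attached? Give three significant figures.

V ≈ 17.4 V

The wiper splits the pot into (1−α)R = 3.363 kΩ above and αR = 6.617 kΩ below.
Lower section ‖ load = 6.334 kΩ.
V_wiper = 26.7 × 6.334/(3.363 + 6.334) = 17.4 V.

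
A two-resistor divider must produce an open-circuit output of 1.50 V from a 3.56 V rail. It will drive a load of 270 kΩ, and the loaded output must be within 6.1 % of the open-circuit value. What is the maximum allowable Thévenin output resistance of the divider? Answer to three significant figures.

Loading drop = R_th/(R_th + R_L) ≤ 0.0610, so R_th ≤ R_L · ε/(1−ε) = 270 kΩ × 0.0610/0.9390 = 17.5 kΩ.
(Any R1, R2 with R2/(R1+R2) = 0.421 and R1‖R2 ≤ 17.5 kΩ will meet the spec.)

R_th ≤ 17.5 kΩ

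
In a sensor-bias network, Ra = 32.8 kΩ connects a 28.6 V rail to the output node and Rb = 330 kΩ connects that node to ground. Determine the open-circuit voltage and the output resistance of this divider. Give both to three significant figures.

V_th is the open-circuit tap voltage: 28.6 × 330/(32.8 + 330) = 26.0 V.
With the supply zeroed, Ra and Rb appear in parallel from the tap: R_th = Ra‖Rb = (32.8 × 330)/362.8 = 29.8 kΩ.

V_th = 26.0 V, R_th = 29.8 kΩ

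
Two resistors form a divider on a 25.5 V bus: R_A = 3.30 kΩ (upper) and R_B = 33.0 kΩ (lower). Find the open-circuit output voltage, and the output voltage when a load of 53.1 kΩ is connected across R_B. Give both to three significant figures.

Unloaded: 23.2 V; loaded: 21.9 V

Open-circuit: V = 25.5 × 33.0/(3.30 + 33.0) = 23.2 V.
With the load, R_B becomes R_B‖R_L = 20.35 kΩ, so V = 25.5 × 20.35/23.65 = 21.9 V.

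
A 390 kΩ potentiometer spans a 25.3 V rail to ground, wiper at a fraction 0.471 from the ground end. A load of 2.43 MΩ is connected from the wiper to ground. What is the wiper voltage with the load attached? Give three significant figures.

V ≈ 11.5 V

The wiper splits the pot into (1−α)R = 206.3 kΩ above and αR = 183.7 kΩ below.
Lower section ‖ load = 170.8 kΩ.
V_wiper = 25.3 × 170.8/(206.3 + 170.8) = 11.5 V.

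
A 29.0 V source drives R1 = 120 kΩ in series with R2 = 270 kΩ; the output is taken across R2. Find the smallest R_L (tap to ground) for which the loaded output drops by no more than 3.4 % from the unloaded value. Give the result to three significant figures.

Output resistance R_th = R1‖R2 = (120 × 270)/390.0 = 83.08 kΩ.
The fractional drop is R_th/(R_th + R_L); requiring this ≤ 0.0340 gives R_L ≥ R_th(1/0.0340 − 1) = 83.08 × 28.41 = 2.36 MΩ.

R_L(min) ≈ 2.36 MΩ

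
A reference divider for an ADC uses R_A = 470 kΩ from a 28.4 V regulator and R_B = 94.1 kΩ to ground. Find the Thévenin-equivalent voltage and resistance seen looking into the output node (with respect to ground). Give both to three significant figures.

V_th is the open-circuit tap voltage: 28.4 × 94.1/(470 + 94.1) = 4.74 V.
With the supply zeroed, R_A and R_B appear in parallel from the tap: R_th = R_A‖R_B = (470 × 94.1)/564.1 = 78.4 kΩ.

V_th = 4.74 V, R_th = 78.4 kΩ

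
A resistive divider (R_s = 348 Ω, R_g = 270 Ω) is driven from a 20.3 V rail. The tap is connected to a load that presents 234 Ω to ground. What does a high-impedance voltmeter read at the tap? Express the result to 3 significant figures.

The load sits in parallel with R_g: R_g‖R_L = (270 × 234) / (270 + 234) = 125.4 Ω.
V_out = 20.3 × 125.4 / (348 + 125.4) = 20.3 × 125.4/473.4 = 5.38 V.

V_out ≈ 5.38 V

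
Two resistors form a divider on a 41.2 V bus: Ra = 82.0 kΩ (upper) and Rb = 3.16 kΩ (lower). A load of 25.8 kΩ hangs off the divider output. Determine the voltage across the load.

The load sits in parallel with Rb: Rb‖R_L = (3.16 × 25.8) / (3.16 + 25.8) = 2.815 kΩ.
V_out = 41.2 × 2.815 / (82.0 + 2.815) = 41.2 × 2.815/84.82 = 1.37 V.
(Unloaded it would have been 1.53 V.)

V_out ≈ 1.37 V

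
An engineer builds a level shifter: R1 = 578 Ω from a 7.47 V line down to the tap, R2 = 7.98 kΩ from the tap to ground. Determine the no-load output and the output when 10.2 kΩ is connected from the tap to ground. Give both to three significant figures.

Open-circuit: V = 7.47 × 7980/(578 + 7980) = 6.97 V.
With the load, R2 becomes R2‖R_L = 4477 Ω, so V = 7.47 × 4477/5055 = 6.62 V.

Unloaded: 6.97 V; loaded: 6.62 V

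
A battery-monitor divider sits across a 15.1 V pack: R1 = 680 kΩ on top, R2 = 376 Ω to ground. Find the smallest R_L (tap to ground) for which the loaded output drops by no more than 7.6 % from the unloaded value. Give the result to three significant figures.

R_L(min) ≈ 4.57 kΩ

Output resistance R_th = R1‖R2 = (680000 × 376)/680400 = 375.8 Ω.
The fractional drop is R_th/(R_th + R_L); requiring this ≤ 0.0760 gives R_L ≥ R_th(1/0.0760 − 1) = 375.8 × 12.16 = 4.57 kΩ.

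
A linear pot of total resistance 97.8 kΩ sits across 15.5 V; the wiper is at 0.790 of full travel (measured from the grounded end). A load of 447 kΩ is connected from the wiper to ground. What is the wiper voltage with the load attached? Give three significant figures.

The wiper splits the pot into (1−α)R = 20.54 kΩ above and αR = 77.26 kΩ below.
Lower section ‖ load = 65.88 kΩ.
V_wiper = 15.5 × 65.88/(20.54 + 65.88) = 11.8 V.

V ≈ 11.8 V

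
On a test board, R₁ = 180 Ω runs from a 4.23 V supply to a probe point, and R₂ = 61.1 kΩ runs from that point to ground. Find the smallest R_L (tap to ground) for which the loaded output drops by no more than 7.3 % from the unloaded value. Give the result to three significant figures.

Output resistance R_th = R₁‖R₂ = (180 × 61100)/61280 = 179.5 Ω.
The fractional drop is R_th/(R_th + R_L); requiring this ≤ 0.0730 gives R_L ≥ R_th(1/0.0730 − 1) = 179.5 × 12.70 = 2.28 kΩ.

R_L(min) ≈ 2.28 kΩ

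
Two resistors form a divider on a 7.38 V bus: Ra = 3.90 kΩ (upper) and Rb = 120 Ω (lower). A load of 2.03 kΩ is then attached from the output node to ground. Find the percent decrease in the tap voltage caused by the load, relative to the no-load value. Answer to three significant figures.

5.42 %

The divider's output (Thévenin) resistance is Ra‖Rb = 116.4 Ω.
Fractional drop under load = R_th/(R_th + R_L) = 116.4 / (116.4 + 2030) = 0.05424.
So the output falls by 5.42 %.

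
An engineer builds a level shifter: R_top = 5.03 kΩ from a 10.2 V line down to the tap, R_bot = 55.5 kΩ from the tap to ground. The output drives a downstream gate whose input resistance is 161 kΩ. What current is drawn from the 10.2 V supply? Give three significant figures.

R_bot‖R_L = 41.27 kΩ, so the source sees R_top + R_bot‖R_L = 46.30 kΩ.
I = 10.2 V / 46.30 kΩ = 0.220 mA.

I ≈ 0.220 mA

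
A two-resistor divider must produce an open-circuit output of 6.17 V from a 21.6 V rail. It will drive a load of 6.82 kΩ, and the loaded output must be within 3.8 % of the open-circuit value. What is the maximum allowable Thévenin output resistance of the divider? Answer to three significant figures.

Loading drop = R_th/(R_th + R_L) ≤ 0.0380, so R_th ≤ R_L · ε/(1−ε) = 6.82 kΩ × 0.0380/0.9620 = 269 Ω.
(Any R1, R2 with R2/(R1+R2) = 0.286 and R1‖R2 ≤ 269 Ω will meet the spec.)

R_th ≤ 269 Ω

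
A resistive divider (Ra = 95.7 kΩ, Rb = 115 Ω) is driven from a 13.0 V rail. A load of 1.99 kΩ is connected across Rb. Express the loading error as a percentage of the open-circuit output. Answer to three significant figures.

The divider's output (Thévenin) resistance is Ra‖Rb = 114.9 Ω.
Fractional drop under load = R_th/(R_th + R_L) = 114.9 / (114.9 + 1990) = 0.05457.
So the output falls by 5.46 %.

5.46 %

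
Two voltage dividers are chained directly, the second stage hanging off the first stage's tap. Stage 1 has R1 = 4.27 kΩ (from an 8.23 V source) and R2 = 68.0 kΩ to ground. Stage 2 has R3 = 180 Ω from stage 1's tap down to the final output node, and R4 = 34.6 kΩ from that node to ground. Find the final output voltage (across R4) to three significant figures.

Stage 2 presents R3+R4 = 34780 Ω as a load on stage 1's tap.
Stage 1's lower leg becomes R2‖(R3+R4) = 23010 Ω, so V_mid = 8.23 × 23010/27280 = 6.942 V.
Stage 2 is itself unloaded: V_out = V_mid × R4/(R3+R4) = 6.942 × 34600/34780 = 6.91 V.

V_out ≈ 6.91 V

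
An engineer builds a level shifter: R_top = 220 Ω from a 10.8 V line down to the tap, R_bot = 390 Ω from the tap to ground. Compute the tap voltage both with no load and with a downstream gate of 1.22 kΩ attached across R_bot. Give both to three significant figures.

Open-circuit: V = 10.8 × 390/(220 + 390) = 6.90 V.
With the load, R_bot becomes R_bot‖R_L = 295.5 Ω, so V = 10.8 × 295.5/515.5 = 6.19 V.

Unloaded: 6.90 V; loaded: 6.19 V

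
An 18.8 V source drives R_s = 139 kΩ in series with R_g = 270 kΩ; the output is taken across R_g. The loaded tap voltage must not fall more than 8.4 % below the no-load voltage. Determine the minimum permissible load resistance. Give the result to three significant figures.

Output resistance R_th = R_s‖R_g = (139 × 270)/409.0 = 91.76 kΩ.
The fractional drop is R_th/(R_th + R_L); requiring this ≤ 0.0840 gives R_L ≥ R_th(1/0.0840 − 1) = 91.76 × 10.90 = 1.00 MΩ.

R_L(min) ≈ 1.00 MΩ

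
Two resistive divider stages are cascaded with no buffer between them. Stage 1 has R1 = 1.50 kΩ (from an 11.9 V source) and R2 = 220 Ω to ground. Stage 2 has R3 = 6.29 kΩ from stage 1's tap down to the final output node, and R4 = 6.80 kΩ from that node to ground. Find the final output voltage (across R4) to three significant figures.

V_out ≈ 0.779 V

Stage 2 presents R3+R4 = 13090 Ω as a load on stage 1's tap.
Stage 1's lower leg becomes R2‖(R3+R4) = 216.4 Ω, so V_mid = 11.9 × 216.4/1716 = 1.500 V.
Stage 2 is itself unloaded: V_out = V_mid × R4/(R3+R4) = 1.500 × 6800/13090 = 0.779 V.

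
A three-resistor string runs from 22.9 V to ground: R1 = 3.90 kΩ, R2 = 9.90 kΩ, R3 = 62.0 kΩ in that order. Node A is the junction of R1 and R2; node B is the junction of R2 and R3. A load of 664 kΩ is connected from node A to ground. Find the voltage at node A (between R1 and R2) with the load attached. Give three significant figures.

V ≈ 21.6 V

Below node A the series string R2+R3 = 71.90 kΩ sits in parallel with the 664 kΩ load: 64.88 kΩ.
V_A = 22.9 × 64.88/(3.90 + 64.88) = 21.6 V.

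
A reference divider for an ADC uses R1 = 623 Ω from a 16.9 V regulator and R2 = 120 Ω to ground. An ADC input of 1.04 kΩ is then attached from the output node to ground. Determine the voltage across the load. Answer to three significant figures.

The load sits in parallel with R2: R2‖R_L = (120 × 1040) / (120 + 1040) = 107.6 Ω.
V_out = 16.9 × 107.6 / (623 + 107.6) = 16.9 × 107.6/730.6 = 2.49 V.
(Unloaded it would have been 2.73 V.)

V_out ≈ 2.49 V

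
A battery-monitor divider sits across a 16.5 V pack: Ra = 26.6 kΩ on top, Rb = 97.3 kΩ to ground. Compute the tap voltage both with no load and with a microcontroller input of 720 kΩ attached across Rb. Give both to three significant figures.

Unloaded: 13.0 V; loaded: 12.6 V

Open-circuit: V = 16.5 × 97.3/(26.6 + 97.3) = 13.0 V.
With the load, Rb becomes Rb‖R_L = 85.72 kΩ, so V = 16.5 × 85.72/112.3 = 12.6 V.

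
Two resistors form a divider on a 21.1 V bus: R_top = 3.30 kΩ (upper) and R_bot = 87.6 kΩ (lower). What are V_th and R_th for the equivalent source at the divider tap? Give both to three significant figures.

V_th = 20.3 V, R_th = 3.18 kΩ

V_th is the open-circuit tap voltage: 21.1 × 87.6/(3.30 + 87.6) = 20.3 V.
With the supply zeroed, R_top and R_bot appear in parallel from the tap: R_th = R_top‖R_bot = (3.30 × 87.6)/90.90 = 3.18 kΩ.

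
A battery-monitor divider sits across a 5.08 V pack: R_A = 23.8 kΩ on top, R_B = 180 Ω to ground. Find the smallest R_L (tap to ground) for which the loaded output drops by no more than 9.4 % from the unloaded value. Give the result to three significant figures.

Output resistance R_th = R_A‖R_B = (23800 × 180)/23980 = 178.6 Ω.
The fractional drop is R_th/(R_th + R_L); requiring this ≤ 0.0940 gives R_L ≥ R_th(1/0.0940 − 1) = 178.6 × 9.638 = 1.72 kΩ.

R_L(min) ≈ 1.72 kΩ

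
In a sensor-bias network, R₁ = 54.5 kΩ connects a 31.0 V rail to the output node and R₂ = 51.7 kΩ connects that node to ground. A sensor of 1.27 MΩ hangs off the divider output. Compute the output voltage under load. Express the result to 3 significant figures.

The load sits in parallel with R₂: R₂‖R_L = (51.7 × 1270) / (51.7 + 1270) = 49.68 kΩ.
V_out = 31.0 × 49.68 / (54.5 + 49.68) = 31.0 × 49.68/104.2 = 14.8 V.

V_out ≈ 14.8 V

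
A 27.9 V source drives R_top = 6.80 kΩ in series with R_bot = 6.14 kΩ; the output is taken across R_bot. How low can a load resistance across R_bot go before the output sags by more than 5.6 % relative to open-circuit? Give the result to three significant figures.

Output resistance R_th = R_top‖R_bot = (6.80 × 6.14)/12.94 = 3.227 kΩ.
The fractional drop is R_th/(R_th + R_L); requiring this ≤ 0.0560 gives R_L ≥ R_th(1/0.0560 − 1) = 3.227 × 16.86 = 54.4 kΩ.

R_L(min) ≈ 54.4 kΩ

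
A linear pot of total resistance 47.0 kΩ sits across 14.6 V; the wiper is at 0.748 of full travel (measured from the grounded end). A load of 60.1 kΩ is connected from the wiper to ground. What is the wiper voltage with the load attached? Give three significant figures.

The wiper splits the pot into (1−α)R = 11.84 kΩ above and αR = 35.16 kΩ below.
Lower section ‖ load = 22.18 kΩ.
V_wiper = 14.6 × 22.18/(11.84 + 22.18) = 9.52 V.

V ≈ 9.52 V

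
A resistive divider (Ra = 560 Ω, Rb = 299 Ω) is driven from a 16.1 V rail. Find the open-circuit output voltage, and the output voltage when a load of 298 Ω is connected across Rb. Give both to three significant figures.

Open-circuit: V = 16.1 × 299/(560 + 299) = 5.60 V.
With the load, Rb becomes Rb‖R_L = 149.2 Ω, so V = 16.1 × 149.2/709.2 = 3.39 V.

Unloaded: 5.60 V; loaded: 3.39 V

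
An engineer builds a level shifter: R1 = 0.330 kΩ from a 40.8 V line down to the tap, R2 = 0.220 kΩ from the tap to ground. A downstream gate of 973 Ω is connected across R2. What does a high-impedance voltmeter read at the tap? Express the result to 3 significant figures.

The load sits in parallel with R2: R2‖R_L = (220 × 973) / (220 + 973) = 179.4 Ω.
V_out = 40.8 × 179.4 / (330 + 179.4) = 40.8 × 179.4/509.4 = 14.4 V.

V_out ≈ 14.4 V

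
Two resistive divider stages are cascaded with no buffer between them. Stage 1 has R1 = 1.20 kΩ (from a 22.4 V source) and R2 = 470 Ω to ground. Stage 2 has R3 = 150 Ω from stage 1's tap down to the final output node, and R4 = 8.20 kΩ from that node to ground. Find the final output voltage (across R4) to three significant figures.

V_out ≈ 5.95 V

Stage 2 presents R3+R4 = 8350 Ω as a load on stage 1's tap.
Stage 1's lower leg becomes R2‖(R3+R4) = 445.0 Ω, so V_mid = 22.4 × 445.0/1645 = 6.059 V.
Stage 2 is itself unloaded: V_out = V_mid × R4/(R3+R4) = 6.059 × 8200/8350 = 5.95 V.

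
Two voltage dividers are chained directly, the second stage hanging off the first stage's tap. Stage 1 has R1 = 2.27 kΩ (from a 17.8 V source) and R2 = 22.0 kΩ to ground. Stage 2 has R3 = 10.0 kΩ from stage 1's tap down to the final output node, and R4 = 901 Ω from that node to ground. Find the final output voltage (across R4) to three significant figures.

V_out ≈ 1.12 V

Stage 2 presents R3+R4 = 10900 Ω as a load on stage 1's tap.
Stage 1's lower leg becomes R2‖(R3+R4) = 7289 Ω, so V_mid = 17.8 × 7289/9559 = 13.57 V.
Stage 2 is itself unloaded: V_out = V_mid × R4/(R3+R4) = 13.57 × 901/10900 = 1.12 V.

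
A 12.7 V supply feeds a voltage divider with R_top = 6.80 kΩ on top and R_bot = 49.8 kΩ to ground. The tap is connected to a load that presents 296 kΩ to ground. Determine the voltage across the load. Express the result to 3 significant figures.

V_out ≈ 11.0 V

The load sits in parallel with R_bot: R_bot‖R_L = (49.8 × 296) / (49.8 + 296) = 42.63 kΩ.
V_out = 12.7 × 42.63 / (6.80 + 42.63) = 12.7 × 42.63/49.43 = 11.0 V.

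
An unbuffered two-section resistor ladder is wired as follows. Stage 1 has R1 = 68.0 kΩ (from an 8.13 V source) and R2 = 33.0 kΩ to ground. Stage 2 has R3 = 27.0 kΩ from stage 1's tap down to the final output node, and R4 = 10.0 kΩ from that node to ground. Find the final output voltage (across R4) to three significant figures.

Stage 2 presents R3+R4 = 37.00 kΩ as a load on stage 1's tap.
Stage 1's lower leg becomes R2‖(R3+R4) = 17.44 kΩ, so V_mid = 8.13 × 17.44/85.44 = 1.660 V.
Stage 2 is itself unloaded: V_out = V_mid × R4/(R3+R4) = 1.660 × 10.0/37.00 = 0.449 V.

V_out ≈ 0.449 V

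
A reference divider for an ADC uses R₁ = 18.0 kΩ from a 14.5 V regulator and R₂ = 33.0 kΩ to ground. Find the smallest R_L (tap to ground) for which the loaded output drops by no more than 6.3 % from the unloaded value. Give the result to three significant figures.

Output resistance R_th = R₁‖R₂ = (18.0 × 33.0)/51.00 = 11.65 kΩ.
The fractional drop is R_th/(R_th + R_L); requiring this ≤ 0.0630 gives R_L ≥ R_th(1/0.0630 − 1) = 11.65 × 14.87 = 173 kΩ.

R_L(min) ≈ 173 kΩ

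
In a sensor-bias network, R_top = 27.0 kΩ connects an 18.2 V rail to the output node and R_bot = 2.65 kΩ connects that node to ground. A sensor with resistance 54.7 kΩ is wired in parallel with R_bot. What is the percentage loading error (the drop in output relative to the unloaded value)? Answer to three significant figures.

The divider's output (Thévenin) resistance is R_top‖R_bot = 2.413 kΩ.
Fractional drop under load = R_th/(R_th + R_L) = 2.413 / (2.413 + 54.7) = 0.04225.
So the output falls by 4.23 %.

4.23 %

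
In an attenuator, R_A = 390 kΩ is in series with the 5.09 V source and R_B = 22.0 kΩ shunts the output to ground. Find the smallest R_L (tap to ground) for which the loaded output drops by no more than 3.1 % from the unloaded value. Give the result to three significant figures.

Output resistance R_th = R_A‖R_B = (390 × 22.0)/412.0 = 20.83 kΩ.
The fractional drop is R_th/(R_th + R_L); requiring this ≤ 0.0310 gives R_L ≥ R_th(1/0.0310 − 1) = 20.83 × 31.26 = 651 kΩ.

R_L(min) ≈ 651 kΩ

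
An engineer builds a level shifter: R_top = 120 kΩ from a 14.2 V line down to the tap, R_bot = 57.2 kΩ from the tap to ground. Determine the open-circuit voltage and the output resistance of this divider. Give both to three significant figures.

V_th is the open-circuit tap voltage: 14.2 × 57.2/(120 + 57.2) = 4.58 V.
With the supply zeroed, R_top and R_bot appear in parallel from the tap: R_th = R_top‖R_bot = (120 × 57.2)/177.2 = 38.7 kΩ.

V_th = 4.58 V, R_th = 38.7 kΩ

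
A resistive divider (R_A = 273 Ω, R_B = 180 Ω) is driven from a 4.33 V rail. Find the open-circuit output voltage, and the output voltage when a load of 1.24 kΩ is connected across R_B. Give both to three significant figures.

Open-circuit: V = 4.33 × 180/(273 + 180) = 1.72 V.
With the load, R_B becomes R_B‖R_L = 157.2 Ω, so V = 4.33 × 157.2/430.2 = 1.58 V.

Unloaded: 1.72 V; loaded: 1.58 V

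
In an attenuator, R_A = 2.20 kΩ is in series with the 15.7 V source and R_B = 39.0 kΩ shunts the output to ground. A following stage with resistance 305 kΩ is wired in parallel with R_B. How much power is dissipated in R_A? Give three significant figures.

Total resistance from the source is R_A + (R_B‖R_L) = 36.78 kΩ, so I = 15.7/36.78 kΩ = 0.4269 mA.
P = I²·R_A = (0.4269 mA)² × 2.20 kΩ = 0.401 mW.

P ≈ 0.401 mW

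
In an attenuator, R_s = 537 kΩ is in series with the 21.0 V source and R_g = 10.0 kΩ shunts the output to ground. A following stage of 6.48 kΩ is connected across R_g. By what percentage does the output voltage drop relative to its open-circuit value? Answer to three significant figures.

60.2 %

The divider's output (Thévenin) resistance is R_s‖R_g = 9.817 kΩ.
Fractional drop under load = R_th/(R_th + R_L) = 9.817 / (9.817 + 6.48) = 0.6024.
So the output falls by 60.2 %.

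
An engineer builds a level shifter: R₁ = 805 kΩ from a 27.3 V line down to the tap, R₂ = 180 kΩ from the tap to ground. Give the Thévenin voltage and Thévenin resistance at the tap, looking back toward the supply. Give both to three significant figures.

V_th is the open-circuit tap voltage: 27.3 × 180/(805 + 180) = 4.99 V.
With the supply zeroed, R₁ and R₂ appear in parallel from the tap: R_th = R₁‖R₂ = (805 × 180)/985.0 = 147 kΩ.

V_th = 4.99 V, R_th = 147 kΩ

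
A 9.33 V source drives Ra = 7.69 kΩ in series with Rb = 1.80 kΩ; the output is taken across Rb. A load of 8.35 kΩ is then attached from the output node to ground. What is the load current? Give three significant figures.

Rb‖R_L = 1.481 kΩ; V_out = 9.33 × 1.481/9.171 = 1.506 V.
I_L = V_out / R_L = 1.506 / 8.35 kΩ = 0.180 mA.

I_L ≈ 0.180 mA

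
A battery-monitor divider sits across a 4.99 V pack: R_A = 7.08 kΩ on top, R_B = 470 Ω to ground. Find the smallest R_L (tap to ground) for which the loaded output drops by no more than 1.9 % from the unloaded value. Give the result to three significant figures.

Output resistance R_th = R_A‖R_B = (7080 × 470)/7550 = 440.7 Ω.
The fractional drop is R_th/(R_th + R_L); requiring this ≤ 0.0190 gives R_L ≥ R_th(1/0.0190 − 1) = 440.7 × 51.63 = 22.8 kΩ.

R_L(min) ≈ 22.8 kΩ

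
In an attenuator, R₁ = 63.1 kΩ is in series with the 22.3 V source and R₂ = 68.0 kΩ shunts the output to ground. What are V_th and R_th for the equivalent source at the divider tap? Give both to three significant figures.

V_th = 11.6 V, R_th = 32.7 kΩ

V_th is the open-circuit tap voltage: 22.3 × 68.0/(63.1 + 68.0) = 11.6 V.
With the supply zeroed, R₁ and R₂ appear in parallel from the tap: R_th = R₁‖R₂ = (63.1 × 68.0)/131.1 = 32.7 kΩ.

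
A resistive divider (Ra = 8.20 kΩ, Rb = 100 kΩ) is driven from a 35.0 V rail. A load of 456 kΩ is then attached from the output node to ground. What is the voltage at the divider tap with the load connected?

V_out ≈ 31.8 V

The load sits in parallel with Rb: Rb‖R_L = (100 × 456) / (100 + 456) = 82.01 kΩ.
V_out = 35.0 × 82.01 / (8.20 + 82.01) = 35.0 × 82.01/90.21 = 31.8 V.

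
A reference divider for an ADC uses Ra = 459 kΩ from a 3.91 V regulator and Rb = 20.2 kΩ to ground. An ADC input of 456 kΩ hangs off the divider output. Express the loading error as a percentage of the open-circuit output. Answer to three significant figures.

4.07 %

The divider's output (Thévenin) resistance is Ra‖Rb = 19.35 kΩ.
Fractional drop under load = R_th/(R_th + R_L) = 19.35 / (19.35 + 456) = 0.04070.
So the output falls by 4.07 %.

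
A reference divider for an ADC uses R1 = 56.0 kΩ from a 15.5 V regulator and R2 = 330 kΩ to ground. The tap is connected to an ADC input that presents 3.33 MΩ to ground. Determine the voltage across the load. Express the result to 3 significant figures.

The load sits in parallel with R2: R2‖R_L = (330 × 3330) / (330 + 3330) = 300.2 kΩ.
V_out = 15.5 × 300.2 / (56.0 + 300.2) = 15.5 × 300.2/356.2 = 13.1 V.

V_out ≈ 13.1 V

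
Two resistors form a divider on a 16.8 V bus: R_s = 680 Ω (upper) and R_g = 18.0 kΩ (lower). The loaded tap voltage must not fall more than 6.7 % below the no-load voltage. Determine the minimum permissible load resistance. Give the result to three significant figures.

R_L(min) ≈ 9.12 kΩ

Output resistance R_th = R_s‖R_g = (680 × 18000)/18680 = 655.2 Ω.
The fractional drop is R_th/(R_th + R_L); requiring this ≤ 0.0670 gives R_L ≥ R_th(1/0.0670 − 1) = 655.2 × 13.93 = 9.12 kΩ.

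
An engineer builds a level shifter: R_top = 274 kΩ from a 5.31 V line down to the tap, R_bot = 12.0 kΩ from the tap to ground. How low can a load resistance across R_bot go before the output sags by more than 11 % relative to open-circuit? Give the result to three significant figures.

R_L(min) ≈ 93.0 kΩ

Output resistance R_th = R_top‖R_bot = (274 × 12.0)/286.0 = 11.50 kΩ.
The fractional drop is R_th/(R_th + R_L); requiring this ≤ 0.110 gives R_L ≥ R_th(1/0.110 − 1) = 11.50 × 8.091 = 93.0 kΩ.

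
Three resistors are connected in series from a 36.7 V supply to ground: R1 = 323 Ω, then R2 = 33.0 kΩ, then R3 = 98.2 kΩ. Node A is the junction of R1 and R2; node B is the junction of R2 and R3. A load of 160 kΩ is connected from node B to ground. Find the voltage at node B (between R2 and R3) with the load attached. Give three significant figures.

At node B, R3 is in parallel with the load: R3‖R_L = 60850 Ω.
Below node A the resistance is R2 + (R3‖R_L) = 93850 Ω, so V_A = 36.7 × 93850/94180 = 36.57 V.
Then V_B = V_A × (R3‖R_L)/(R2 + R3‖R_L) = 36.57 × 60850/93850 = 23.7 V.

V ≈ 23.7 V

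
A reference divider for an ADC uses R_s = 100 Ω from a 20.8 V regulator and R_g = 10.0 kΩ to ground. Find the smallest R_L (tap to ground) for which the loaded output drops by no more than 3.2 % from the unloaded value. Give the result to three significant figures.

R_L(min) ≈ 3.00 kΩ

Output resistance R_th = R_s‖R_g = (100 × 10000)/10100 = 99.01 Ω.
The fractional drop is R_th/(R_th + R_L); requiring this ≤ 0.0320 gives R_L ≥ R_th(1/0.0320 − 1) = 99.01 × 30.25 = 3.00 kΩ.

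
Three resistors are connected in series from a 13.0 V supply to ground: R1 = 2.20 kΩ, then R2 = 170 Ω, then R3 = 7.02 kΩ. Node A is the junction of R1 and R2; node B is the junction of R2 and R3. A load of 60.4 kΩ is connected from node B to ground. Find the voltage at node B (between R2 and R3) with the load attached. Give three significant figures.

At node B, R3 is in parallel with the load: R3‖R_L = 6289 Ω.
Below node A the resistance is R2 + (R3‖R_L) = 6459 Ω, so V_A = 13.0 × 6459/8659 = 9.697 V.
Then V_B = V_A × (R3‖R_L)/(R2 + R3‖R_L) = 9.697 × 6289/6459 = 9.44 V.

V ≈ 9.44 V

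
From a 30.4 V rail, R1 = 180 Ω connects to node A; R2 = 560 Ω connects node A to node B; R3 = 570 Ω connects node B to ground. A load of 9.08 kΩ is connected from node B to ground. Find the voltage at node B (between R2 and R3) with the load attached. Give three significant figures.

V ≈ 12.8 V

At node B, R3 is in parallel with the load: R3‖R_L = 536.3 Ω.
Below node A the resistance is R2 + (R3‖R_L) = 1096 Ω, so V_A = 30.4 × 1096/1276 = 26.11 V.
Then V_B = V_A × (R3‖R_L)/(R2 + R3‖R_L) = 26.11 × 536.3/1096 = 12.8 V.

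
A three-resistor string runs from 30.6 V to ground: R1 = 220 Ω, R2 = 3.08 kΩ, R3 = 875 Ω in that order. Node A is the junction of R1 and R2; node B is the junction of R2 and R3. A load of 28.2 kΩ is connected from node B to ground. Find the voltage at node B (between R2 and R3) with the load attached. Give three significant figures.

V ≈ 6.26 V

At node B, R3 is in parallel with the load: R3‖R_L = 848.7 Ω.
Below node A the resistance is R2 + (R3‖R_L) = 3929 Ω, so V_A = 30.6 × 3929/4149 = 28.98 V.
Then V_B = V_A × (R3‖R_L)/(R2 + R3‖R_L) = 28.98 × 848.7/3929 = 6.26 V.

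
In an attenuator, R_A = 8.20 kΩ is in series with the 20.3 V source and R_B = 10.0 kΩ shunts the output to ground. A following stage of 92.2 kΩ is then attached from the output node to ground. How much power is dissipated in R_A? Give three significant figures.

P ≈ 11.4 mW

Total resistance from the source is R_A + (R_B‖R_L) = 17.22 kΩ, so I = 20.3/17.22 kΩ = 1.179 mA.
P = I²·R_A = (1.179 mA)² × 8.20 kΩ = 11.4 mW.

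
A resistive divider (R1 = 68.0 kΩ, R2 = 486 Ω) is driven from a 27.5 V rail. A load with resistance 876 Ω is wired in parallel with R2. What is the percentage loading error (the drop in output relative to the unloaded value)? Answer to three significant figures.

The divider's output (Thévenin) resistance is R1‖R2 = 482.6 Ω.
Fractional drop under load = R_th/(R_th + R_L) = 482.6 / (482.6 + 876) = 0.3552.
So the output falls by 35.5 %.

35.5 %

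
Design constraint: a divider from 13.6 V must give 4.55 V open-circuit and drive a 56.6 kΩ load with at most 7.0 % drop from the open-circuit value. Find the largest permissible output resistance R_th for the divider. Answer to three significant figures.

Loading drop = R_th/(R_th + R_L) ≤ 0.0700, so R_th ≤ R_L · ε/(1−ε) = 56.6 kΩ × 0.0700/0.9300 = 4.26 kΩ.
(Any R1, R2 with R2/(R1+R2) = 0.335 and R1‖R2 ≤ 4.26 kΩ will meet the spec.)

R_th ≤ 4.26 kΩ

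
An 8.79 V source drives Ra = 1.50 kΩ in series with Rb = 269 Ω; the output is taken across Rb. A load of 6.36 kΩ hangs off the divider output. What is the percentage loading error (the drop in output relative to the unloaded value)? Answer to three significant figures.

The divider's output (Thévenin) resistance is Ra‖Rb = 228.1 Ω.
Fractional drop under load = R_th/(R_th + R_L) = 228.1 / (228.1 + 6360) = 0.03462.
So the output falls by 3.46 %.

3.46 %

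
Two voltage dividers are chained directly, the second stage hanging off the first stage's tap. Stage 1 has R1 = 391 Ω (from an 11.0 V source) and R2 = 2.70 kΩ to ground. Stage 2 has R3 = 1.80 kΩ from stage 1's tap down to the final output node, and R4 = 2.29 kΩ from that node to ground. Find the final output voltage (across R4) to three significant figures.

Stage 2 presents R3+R4 = 4090 Ω as a load on stage 1's tap.
Stage 1's lower leg becomes R2‖(R3+R4) = 1626 Ω, so V_mid = 11.0 × 1626/2017 = 8.868 V.
Stage 2 is itself unloaded: V_out = V_mid × R4/(R3+R4) = 8.868 × 2290/4090 = 4.97 V.

V_out ≈ 4.97 V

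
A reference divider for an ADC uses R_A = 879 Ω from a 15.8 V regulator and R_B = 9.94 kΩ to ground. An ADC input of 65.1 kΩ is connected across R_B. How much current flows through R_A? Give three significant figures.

R_B‖R_L = 8623 Ω, so the source sees R_A + R_B‖R_L = 9502 Ω.
I = 15.8 V / 9502 Ω = 1.66 mA.

I ≈ 1.66 mA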